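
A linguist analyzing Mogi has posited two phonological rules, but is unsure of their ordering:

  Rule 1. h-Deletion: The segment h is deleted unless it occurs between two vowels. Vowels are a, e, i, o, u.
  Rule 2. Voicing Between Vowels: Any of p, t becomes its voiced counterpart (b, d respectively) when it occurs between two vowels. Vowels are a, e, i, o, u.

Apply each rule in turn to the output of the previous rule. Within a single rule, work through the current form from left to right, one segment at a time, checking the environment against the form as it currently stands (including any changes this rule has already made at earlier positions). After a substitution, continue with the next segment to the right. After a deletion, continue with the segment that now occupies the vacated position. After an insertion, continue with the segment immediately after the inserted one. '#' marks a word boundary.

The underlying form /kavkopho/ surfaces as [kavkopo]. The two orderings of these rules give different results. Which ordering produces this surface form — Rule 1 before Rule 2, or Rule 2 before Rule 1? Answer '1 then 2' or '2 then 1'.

Order 1 then 2:
  1 h-Deletion: [kavkopho] → [kavkopo]
  2 Voicing Between Vowels: [kavkopo] → [kavkobo]
  result: [kavkobo]
Order 2 then 1:
  2 Voicing Between Vowels: no change — [kavkopho]
  1 h-Deletion: [kavkopho] → [kavkopo]
  result: [kavkopo]

2 then 1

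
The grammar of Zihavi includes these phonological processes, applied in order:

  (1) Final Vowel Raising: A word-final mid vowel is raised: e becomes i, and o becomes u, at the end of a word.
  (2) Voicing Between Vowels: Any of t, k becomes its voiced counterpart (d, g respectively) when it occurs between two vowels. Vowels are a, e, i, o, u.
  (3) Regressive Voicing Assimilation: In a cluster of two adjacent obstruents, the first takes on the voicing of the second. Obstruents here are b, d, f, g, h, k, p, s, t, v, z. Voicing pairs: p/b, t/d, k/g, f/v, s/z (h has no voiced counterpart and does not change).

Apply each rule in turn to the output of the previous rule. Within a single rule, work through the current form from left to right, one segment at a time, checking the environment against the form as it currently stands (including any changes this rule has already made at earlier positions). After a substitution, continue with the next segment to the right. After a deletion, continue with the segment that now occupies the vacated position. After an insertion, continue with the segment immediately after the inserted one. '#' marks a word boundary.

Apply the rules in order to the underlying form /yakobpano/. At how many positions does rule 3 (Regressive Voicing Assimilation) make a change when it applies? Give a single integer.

1

(1) Final Vowel Raising: [yakobpano] → [yakobpanu]
(2) Voicing Between Vowels: [yakobpanu] → [yagobpanu]
(3) Regressive Voicing Assimilation: [yagobpanu] → [yagoppanu]
Rule 3 changed 1 position(s).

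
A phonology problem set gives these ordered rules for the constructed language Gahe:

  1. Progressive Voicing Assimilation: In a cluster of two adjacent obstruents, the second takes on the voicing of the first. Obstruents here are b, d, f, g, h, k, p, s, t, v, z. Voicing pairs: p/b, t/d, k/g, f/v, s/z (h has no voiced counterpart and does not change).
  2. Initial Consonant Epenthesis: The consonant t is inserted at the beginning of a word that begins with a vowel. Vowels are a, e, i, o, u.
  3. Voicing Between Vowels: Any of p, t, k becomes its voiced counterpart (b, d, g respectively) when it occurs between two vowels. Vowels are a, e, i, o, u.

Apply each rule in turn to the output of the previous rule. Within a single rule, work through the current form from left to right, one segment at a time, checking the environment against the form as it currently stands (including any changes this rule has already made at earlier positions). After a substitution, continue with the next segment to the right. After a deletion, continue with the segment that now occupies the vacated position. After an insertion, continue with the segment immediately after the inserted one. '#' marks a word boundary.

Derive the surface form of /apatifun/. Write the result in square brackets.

[tabadifun]

1 Progressive Voicing Assimilation: no change — [apatifun]
2 Initial Consonant Epenthesis: [apatifun] → [tapatifun]
3 Voicing Between Vowels: [tapatifun] → [tabadifun]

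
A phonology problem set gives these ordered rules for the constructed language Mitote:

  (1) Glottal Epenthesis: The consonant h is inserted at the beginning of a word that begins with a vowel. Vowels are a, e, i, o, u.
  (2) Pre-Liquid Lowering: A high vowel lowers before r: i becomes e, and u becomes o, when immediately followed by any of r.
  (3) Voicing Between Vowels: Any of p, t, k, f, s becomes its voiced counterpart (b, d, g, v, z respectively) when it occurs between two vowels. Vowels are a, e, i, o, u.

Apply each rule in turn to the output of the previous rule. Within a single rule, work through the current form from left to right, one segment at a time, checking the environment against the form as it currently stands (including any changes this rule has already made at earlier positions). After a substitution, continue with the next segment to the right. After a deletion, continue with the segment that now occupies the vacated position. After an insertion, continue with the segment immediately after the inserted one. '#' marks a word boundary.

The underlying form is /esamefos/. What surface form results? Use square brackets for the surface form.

(1) Glottal Epenthesis: [esamefos] → [hesamefos]
(2) Pre-Liquid Lowering: no change — [hesamefos]
(3) Voicing Between Vowels: [hesamefos] → [hezamevos]

[hezamevos]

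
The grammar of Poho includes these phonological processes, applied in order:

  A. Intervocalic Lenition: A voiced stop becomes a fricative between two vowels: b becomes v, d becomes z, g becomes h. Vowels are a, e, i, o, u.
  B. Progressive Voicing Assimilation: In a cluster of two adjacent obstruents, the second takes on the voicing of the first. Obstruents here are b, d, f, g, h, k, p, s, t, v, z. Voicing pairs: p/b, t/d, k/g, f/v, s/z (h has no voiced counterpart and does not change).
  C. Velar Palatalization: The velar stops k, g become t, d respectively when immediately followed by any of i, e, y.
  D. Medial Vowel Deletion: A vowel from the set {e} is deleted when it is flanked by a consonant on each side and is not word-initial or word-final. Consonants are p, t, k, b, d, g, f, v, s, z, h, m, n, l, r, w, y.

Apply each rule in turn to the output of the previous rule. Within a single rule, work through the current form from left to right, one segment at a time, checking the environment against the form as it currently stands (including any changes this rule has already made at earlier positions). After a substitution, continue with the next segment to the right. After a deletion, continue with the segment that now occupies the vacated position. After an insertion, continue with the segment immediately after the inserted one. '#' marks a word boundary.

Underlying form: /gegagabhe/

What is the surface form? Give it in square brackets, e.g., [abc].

[dhahabhe]

A Intervocalic Lenition: [gegagabhe] → [gehahabhe]
B Progressive Voicing Assimilation: no change — [gehahabhe]
C Velar Palatalization: [gehahabhe] → [dehahabhe]
D Medial Vowel Deletion: [dehahabhe] → [dhahabhe]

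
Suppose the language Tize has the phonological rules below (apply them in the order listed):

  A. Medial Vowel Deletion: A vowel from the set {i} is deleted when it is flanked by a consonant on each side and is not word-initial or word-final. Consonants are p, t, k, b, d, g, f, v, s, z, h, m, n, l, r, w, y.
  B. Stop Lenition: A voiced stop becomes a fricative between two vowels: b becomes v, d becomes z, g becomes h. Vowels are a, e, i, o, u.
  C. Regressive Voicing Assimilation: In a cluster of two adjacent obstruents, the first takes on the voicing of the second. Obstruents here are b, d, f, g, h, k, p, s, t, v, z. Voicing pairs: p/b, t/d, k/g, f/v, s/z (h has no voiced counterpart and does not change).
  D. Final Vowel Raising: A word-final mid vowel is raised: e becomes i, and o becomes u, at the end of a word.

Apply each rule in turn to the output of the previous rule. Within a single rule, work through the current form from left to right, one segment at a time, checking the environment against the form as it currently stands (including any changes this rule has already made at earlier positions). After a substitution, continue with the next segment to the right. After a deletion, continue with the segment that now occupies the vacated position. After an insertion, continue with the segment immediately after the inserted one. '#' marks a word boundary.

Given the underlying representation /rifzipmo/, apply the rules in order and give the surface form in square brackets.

A Medial Vowel Deletion: [rifzipmo] → [rfzpmo]
B Stop Lenition: no change — [rfzpmo]
C Regressive Voicing Assimilation: [rfzpmo] → [rvspmo]
D Final Vowel Raising: [rvspmo] → [rvspmu]

[rvspmu]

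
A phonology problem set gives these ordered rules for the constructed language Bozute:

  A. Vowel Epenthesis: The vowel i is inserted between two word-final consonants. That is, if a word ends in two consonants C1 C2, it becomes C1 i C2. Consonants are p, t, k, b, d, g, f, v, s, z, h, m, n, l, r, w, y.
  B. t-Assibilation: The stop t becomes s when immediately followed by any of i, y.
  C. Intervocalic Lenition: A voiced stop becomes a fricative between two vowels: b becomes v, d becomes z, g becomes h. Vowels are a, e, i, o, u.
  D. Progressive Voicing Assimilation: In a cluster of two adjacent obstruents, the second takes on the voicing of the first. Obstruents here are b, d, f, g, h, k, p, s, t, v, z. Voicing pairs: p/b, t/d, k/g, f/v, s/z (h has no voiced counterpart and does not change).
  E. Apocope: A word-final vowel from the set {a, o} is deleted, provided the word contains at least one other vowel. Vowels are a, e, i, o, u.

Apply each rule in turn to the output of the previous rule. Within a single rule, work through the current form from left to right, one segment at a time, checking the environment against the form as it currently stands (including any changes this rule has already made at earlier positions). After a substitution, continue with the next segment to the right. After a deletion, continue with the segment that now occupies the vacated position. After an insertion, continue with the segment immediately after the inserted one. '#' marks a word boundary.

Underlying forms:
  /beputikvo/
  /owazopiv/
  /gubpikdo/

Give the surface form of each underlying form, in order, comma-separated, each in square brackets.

[bepusikf], [owazopiv], [gubbikt]

/beputikvo/:
  A Vowel Epenthesis: no change — [beputikvo]
  B t-Assibilation: [beputikvo] → [bepusikvo]
  C Intervocalic Lenition: no change — [bepusikvo]
  D Progressive Voicing Assimilation: [bepusikvo] → [bepusikfo]
  E Apocope: [bepusikfo] → [bepusikf]
/owazopiv/:
  A Vowel Epenthesis: no change — [owazopiv]
  B t-Assibilation: no change — [owazopiv]
  C Intervocalic Lenition: no change — [owazopiv]
  D Progressive Voicing Assimilation: no change — [owazopiv]
  E Apocope: no change — [owazopiv]
/gubpikdo/:
  A Vowel Epenthesis: no change — [gubpikdo]
  B t-Assibilation: no change — [gubpikdo]
  C Intervocalic Lenition: no change — [gubpikdo]
  D Progressive Voicing Assimilation: [gubpikdo] → [gubbikto]
  E Apocope: [gubbikto] → [gubbikt]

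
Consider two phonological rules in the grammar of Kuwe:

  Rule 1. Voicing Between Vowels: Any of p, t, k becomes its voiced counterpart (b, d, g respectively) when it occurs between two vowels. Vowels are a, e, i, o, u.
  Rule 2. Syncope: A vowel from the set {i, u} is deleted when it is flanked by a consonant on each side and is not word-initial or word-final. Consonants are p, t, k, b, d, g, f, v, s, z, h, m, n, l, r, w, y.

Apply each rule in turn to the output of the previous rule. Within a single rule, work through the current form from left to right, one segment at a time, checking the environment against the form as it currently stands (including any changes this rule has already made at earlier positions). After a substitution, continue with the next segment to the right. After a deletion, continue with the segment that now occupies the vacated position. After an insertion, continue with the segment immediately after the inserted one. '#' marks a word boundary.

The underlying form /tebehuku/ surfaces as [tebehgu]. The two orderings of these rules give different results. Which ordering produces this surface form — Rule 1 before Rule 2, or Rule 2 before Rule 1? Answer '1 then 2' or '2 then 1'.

Order 1 then 2:
  1 Voicing Between Vowels: [tebehuku] → [tebehugu]
  2 Syncope: [tebehugu] → [tebehgu]
  result: [tebehgu]
Order 2 then 1:
  2 Syncope: [tebehuku] → [tebehku]
  1 Voicing Between Vowels: no change — [tebehku]
  result: [tebehku]

1 then 2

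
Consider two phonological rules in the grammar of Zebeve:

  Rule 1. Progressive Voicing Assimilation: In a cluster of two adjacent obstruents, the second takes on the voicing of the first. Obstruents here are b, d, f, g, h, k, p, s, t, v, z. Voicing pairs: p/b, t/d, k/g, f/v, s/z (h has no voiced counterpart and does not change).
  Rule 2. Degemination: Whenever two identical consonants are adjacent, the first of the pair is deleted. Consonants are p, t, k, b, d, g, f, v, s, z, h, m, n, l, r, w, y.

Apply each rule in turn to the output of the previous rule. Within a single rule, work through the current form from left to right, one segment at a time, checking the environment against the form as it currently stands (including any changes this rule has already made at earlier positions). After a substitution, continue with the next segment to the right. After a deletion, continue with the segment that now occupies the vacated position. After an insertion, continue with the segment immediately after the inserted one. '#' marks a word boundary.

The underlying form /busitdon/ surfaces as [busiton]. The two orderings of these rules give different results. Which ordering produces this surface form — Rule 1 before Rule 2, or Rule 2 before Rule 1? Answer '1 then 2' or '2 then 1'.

Order 1 then 2:
  1 Progressive Voicing Assimilation: [busitdon] → [busitton]
  2 Degemination: [busitton] → [busiton]
  result: [busiton]
Order 2 then 1:
  2 Degemination: no change — [busitdon]
  1 Progressive Voicing Assimilation: [busitdon] → [busitton]
  result: [busitton]

1 then 2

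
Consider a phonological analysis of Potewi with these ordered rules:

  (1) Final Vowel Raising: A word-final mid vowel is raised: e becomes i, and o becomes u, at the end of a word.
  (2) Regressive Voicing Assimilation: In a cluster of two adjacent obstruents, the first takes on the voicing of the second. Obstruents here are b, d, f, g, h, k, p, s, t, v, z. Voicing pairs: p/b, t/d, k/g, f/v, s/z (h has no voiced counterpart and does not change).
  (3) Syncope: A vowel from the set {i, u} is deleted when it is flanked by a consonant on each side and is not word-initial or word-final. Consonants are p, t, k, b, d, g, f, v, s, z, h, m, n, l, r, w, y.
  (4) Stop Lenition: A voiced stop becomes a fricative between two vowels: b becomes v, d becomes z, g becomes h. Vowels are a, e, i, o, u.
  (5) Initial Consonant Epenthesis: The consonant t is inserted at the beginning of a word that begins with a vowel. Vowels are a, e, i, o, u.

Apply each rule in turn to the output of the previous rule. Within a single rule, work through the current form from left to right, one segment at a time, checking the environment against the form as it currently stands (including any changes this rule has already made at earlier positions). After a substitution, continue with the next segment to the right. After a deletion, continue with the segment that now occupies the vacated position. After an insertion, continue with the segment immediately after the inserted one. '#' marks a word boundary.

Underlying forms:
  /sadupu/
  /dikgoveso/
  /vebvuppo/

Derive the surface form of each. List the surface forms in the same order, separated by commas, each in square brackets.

/sadupu/:
  (1) Final Vowel Raising: no change — [sadupu]
  (2) Regressive Voicing Assimilation: no change — [sadupu]
  (3) Syncope: [sadupu] → [sadpu]
  (4) Stop Lenition: no change — [sadpu]
  (5) Initial Consonant Epenthesis: no change — [sadpu]
/dikgoveso/:
  (1) Final Vowel Raising: [dikgoveso] → [dikgovesu]
  (2) Regressive Voicing Assimilation: [dikgovesu] → [diggovesu]
  (3) Syncope: [diggovesu] → [dggovesu]
  (4) Stop Lenition: no change — [dggovesu]
  (5) Initial Consonant Epenthesis: no change — [dggovesu]
/vebvuppo/:
  (1) Final Vowel Raising: [vebvuppo] → [vebvuppu]
  (2) Regressive Voicing Assimilation: no change — [vebvuppu]
  (3) Syncope: [vebvuppu] → [vebvppu]
  (4) Stop Lenition: no change — [vebvppu]
  (5) Initial Consonant Epenthesis: no change — [vebvppu]

[sadpu], [dggovesu], [vebvppu]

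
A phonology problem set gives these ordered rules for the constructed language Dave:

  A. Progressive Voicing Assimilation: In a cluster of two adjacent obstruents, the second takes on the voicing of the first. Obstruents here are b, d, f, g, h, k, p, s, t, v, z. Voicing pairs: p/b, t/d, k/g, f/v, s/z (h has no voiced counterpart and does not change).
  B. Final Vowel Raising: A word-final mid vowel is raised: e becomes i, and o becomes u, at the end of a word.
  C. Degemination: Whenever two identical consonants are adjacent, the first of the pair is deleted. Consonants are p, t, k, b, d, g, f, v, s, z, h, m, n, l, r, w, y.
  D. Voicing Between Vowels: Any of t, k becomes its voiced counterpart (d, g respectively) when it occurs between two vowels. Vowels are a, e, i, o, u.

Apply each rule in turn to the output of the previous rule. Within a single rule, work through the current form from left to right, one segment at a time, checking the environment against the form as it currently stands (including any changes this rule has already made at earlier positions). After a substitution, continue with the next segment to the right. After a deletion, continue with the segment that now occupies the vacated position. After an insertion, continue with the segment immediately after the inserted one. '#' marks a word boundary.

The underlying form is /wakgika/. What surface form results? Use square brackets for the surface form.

[wagiga]

A Progressive Voicing Assimilation: [wakgika] → [wakkika]
B Final Vowel Raising: no change — [wakkika]
C Degemination: [wakkika] → [wakika]
D Voicing Between Vowels: [wakika] → [wagiga]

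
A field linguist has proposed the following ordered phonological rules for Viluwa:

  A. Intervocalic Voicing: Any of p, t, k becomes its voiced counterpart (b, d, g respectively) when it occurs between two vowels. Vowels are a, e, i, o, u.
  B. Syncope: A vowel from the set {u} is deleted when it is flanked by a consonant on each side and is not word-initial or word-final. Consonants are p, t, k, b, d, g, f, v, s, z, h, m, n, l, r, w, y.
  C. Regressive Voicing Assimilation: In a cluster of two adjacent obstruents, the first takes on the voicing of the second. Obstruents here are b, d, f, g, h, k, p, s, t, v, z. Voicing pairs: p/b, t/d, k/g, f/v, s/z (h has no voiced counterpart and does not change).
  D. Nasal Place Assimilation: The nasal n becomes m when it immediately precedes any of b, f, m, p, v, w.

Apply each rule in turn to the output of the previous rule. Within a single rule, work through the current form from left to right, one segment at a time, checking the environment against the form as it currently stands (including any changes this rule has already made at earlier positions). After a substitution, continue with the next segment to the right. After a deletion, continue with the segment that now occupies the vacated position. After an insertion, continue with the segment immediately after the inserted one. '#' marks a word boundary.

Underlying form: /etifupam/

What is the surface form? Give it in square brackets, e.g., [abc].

A Intervocalic Voicing: [etifupam] → [edifubam]
B Syncope: [edifubam] → [edifbam]
C Regressive Voicing Assimilation: [edifbam] → [edivbam]
D Nasal Place Assimilation: no change — [edivbam]

[edivbam]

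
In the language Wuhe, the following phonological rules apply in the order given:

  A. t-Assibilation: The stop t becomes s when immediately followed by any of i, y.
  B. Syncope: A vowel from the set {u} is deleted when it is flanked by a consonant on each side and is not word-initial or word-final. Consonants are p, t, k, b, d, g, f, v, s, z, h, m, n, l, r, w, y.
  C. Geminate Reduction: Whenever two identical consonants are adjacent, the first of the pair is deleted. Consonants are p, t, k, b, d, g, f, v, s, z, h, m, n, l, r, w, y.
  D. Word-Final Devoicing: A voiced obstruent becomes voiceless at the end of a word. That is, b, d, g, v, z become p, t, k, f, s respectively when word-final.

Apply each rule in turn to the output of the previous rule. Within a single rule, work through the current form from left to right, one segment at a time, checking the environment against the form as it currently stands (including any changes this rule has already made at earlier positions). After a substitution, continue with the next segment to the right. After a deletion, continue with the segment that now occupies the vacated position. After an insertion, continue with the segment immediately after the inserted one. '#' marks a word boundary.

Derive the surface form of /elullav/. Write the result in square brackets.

A t-Assibilation: no change — [elullav]
B Syncope: [elullav] → [elllav]
C Geminate Reduction: [elllav] → [elav]
D Word-Final Devoicing: [elav] → [elaf]

[elaf]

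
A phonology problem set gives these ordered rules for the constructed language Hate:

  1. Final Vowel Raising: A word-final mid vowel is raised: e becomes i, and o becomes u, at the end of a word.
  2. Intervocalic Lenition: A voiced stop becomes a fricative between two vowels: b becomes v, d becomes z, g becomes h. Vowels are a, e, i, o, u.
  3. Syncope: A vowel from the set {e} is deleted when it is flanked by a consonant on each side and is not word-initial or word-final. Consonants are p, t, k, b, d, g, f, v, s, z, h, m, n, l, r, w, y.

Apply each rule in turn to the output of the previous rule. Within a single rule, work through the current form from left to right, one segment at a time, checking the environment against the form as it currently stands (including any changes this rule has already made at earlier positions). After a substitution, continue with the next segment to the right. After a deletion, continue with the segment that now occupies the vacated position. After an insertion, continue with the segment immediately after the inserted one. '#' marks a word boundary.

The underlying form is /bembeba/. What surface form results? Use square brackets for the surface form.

1 Final Vowel Raising: no change — [bembeba]
2 Intervocalic Lenition: [bembeba] → [bembeva]
3 Syncope: [bembeva] → [bmbva]

[bmbva]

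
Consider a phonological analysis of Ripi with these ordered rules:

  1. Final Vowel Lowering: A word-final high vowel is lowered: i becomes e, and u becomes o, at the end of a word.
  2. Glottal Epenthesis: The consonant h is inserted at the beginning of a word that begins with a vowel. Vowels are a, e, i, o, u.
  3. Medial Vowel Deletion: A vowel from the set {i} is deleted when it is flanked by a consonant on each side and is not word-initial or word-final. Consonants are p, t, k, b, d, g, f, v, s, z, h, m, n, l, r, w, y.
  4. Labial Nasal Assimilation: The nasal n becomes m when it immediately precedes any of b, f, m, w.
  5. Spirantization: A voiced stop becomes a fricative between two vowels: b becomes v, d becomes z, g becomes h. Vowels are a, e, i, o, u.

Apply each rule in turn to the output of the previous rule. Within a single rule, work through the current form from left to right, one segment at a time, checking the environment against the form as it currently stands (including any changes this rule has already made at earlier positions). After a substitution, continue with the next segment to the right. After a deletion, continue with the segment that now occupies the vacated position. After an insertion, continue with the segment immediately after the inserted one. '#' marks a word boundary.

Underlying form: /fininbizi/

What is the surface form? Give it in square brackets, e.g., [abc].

[fnmbze]

1 Final Vowel Lowering: [fininbizi] → [fininbize]
2 Glottal Epenthesis: no change — [fininbize]
3 Medial Vowel Deletion: [fininbize] → [fnnbze]
4 Labial Nasal Assimilation: [fnnbze] → [fnmbze]
5 Spirantization: no change — [fnmbze]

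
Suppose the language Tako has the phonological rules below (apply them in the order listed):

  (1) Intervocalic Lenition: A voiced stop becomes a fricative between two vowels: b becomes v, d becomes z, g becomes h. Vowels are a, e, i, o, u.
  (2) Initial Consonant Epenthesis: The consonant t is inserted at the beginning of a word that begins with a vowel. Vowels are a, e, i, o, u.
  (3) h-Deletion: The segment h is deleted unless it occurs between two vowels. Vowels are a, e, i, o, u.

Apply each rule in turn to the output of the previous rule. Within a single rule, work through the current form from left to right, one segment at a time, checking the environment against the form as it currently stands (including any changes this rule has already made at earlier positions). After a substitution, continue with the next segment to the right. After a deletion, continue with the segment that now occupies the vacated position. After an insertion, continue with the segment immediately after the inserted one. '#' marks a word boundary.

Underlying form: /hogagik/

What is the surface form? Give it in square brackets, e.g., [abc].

[ohahik]

(1) Intervocalic Lenition: [hogagik] → [hohahik]
(2) Initial Consonant Epenthesis: no change — [hohahik]
(3) h-Deletion: [hohahik] → [ohahik]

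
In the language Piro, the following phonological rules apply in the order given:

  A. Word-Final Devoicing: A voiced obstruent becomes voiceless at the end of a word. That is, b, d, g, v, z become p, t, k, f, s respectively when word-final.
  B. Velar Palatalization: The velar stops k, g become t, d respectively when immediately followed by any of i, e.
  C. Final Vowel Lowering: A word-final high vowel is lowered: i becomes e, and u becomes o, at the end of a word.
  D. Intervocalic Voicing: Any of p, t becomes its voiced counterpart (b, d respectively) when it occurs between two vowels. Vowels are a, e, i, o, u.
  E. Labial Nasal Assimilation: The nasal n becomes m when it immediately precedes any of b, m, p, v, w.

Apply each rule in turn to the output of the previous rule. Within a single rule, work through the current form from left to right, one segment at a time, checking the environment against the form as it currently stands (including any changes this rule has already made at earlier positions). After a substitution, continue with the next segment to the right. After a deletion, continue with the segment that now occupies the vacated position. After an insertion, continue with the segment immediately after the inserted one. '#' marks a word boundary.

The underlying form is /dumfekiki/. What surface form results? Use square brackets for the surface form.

A Word-Final Devoicing: no change — [dumfekiki]
B Velar Palatalization: [dumfekiki] → [dumfetiti]
C Final Vowel Lowering: [dumfetiti] → [dumfetite]
D Intervocalic Voicing: [dumfetite] → [dumfedide]
E Labial Nasal Assimilation: no change — [dumfedide]

[dumfedide]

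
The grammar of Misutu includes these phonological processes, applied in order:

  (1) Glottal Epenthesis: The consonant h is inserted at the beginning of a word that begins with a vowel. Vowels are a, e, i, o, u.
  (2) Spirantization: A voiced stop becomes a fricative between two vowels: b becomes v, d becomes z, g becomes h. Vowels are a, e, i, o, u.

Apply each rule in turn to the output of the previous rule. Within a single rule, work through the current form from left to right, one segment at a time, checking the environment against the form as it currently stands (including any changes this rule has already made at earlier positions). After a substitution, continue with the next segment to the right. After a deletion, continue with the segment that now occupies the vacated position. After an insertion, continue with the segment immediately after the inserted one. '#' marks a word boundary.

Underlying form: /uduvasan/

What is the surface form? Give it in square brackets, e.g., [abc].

[huzuvasan]

(1) Glottal Epenthesis: [uduvasan] → [huduvasan]
(2) Spirantization: [huduvasan] → [huzuvasan]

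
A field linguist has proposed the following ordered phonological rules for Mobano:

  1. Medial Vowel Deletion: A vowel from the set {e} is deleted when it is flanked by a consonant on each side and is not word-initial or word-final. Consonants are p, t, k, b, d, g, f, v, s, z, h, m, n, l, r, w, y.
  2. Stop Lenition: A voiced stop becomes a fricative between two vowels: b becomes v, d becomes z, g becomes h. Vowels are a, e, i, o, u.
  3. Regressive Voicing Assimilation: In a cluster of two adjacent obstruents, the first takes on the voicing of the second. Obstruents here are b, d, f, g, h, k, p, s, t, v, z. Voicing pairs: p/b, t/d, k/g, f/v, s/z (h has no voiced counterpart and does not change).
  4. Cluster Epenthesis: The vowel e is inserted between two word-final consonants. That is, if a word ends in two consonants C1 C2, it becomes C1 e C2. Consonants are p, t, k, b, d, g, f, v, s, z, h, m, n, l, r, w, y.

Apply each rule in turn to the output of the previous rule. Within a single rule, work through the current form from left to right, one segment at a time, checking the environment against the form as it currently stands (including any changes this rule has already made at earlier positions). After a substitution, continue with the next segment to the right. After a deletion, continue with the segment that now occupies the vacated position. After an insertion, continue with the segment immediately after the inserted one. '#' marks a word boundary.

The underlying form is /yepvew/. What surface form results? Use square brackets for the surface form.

[ybvew]

1 Medial Vowel Deletion: [yepvew] → [ypvw]
2 Stop Lenition: no change — [ypvw]
3 Regressive Voicing Assimilation: [ypvw] → [ybvw]
4 Cluster Epenthesis: [ybvw] → [ybvew]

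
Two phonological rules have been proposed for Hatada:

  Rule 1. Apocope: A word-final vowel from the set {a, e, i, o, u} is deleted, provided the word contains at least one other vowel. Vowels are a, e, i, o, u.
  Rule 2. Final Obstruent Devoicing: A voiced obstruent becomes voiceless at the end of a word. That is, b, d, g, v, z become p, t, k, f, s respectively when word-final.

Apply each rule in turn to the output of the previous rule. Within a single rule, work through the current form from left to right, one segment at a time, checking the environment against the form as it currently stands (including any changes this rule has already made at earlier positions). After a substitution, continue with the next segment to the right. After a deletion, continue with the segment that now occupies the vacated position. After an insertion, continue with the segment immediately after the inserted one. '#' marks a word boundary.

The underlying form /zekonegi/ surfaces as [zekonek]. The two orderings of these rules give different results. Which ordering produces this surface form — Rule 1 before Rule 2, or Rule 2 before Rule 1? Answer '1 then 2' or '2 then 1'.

1 then 2

Order 1 then 2:
  1 Apocope: [zekonegi] → [zekoneg]
  2 Final Obstruent Devoicing: [zekoneg] → [zekonek]
  result: [zekonek]
Order 2 then 1:
  2 Final Obstruent Devoicing: no change — [zekonegi]
  1 Apocope: [zekonegi] → [zekoneg]
  result: [zekoneg]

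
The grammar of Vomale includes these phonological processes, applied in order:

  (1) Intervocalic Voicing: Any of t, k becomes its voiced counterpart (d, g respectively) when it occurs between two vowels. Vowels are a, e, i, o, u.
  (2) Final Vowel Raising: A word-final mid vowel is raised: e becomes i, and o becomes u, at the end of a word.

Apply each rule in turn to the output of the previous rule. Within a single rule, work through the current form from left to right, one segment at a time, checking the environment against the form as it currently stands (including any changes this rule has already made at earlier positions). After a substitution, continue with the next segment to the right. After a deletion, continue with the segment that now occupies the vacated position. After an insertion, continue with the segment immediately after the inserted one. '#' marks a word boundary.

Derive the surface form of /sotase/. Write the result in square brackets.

(1) Intervocalic Voicing: [sotase] → [sodase]
(2) Final Vowel Raising: [sodase] → [sodasi]

[sodasi]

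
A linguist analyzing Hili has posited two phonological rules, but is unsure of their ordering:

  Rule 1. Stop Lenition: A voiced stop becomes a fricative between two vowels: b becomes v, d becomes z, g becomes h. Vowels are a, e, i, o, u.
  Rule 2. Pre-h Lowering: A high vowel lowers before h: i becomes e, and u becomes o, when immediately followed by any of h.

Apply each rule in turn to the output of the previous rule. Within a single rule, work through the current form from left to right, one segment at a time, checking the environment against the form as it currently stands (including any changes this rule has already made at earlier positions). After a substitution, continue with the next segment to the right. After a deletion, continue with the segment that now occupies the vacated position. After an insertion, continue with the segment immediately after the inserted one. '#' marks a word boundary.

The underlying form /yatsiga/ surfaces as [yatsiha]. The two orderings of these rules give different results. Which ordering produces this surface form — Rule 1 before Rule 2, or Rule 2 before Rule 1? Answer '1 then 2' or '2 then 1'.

Order 1 then 2:
  1 Stop Lenition: [yatsiga] → [yatsiha]
  2 Pre-h Lowering: [yatsiha] → [yatseha]
  result: [yatseha]
Order 2 then 1:
  2 Pre-h Lowering: no change — [yatsiga]
  1 Stop Lenition: [yatsiga] → [yatsiha]
  result: [yatsiha]

2 then 1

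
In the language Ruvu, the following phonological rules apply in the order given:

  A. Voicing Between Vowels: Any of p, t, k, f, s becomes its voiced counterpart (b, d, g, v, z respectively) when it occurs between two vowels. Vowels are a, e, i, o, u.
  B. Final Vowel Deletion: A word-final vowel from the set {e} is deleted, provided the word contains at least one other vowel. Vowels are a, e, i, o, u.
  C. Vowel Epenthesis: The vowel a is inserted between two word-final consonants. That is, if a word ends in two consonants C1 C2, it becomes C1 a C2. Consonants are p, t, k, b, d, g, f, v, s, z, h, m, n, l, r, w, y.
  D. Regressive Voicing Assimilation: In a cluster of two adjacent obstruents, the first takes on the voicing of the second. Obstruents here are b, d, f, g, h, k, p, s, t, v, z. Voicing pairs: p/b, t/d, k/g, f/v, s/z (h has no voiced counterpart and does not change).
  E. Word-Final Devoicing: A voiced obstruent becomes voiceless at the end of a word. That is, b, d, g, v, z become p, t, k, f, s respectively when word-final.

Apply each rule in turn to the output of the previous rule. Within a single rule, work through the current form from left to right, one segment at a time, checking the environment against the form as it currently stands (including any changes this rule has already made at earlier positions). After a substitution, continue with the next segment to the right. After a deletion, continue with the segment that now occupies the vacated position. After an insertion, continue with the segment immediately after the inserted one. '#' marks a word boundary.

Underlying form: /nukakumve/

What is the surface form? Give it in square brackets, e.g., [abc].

[nugagumaf]

A Voicing Between Vowels: [nukakumve] → [nugagumve]
B Final Vowel Deletion: [nugagumve] → [nugagumv]
C Vowel Epenthesis: [nugagumv] → [nugagumav]
D Regressive Voicing Assimilation: no change — [nugagumav]
E Word-Final Devoicing: [nugagumav] → [nugagumaf]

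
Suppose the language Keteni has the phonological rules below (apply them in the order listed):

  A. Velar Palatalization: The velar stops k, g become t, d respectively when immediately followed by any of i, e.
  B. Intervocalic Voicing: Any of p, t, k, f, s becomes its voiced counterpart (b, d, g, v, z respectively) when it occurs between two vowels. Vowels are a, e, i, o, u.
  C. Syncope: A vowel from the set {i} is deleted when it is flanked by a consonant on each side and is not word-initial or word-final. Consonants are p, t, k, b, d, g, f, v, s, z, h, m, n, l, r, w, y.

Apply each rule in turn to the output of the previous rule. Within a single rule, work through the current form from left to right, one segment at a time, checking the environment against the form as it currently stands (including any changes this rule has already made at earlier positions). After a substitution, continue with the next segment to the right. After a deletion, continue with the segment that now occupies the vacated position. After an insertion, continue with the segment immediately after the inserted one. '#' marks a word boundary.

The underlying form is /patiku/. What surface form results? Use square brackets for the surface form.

A Velar Palatalization: no change — [patiku]
B Intervocalic Voicing: [patiku] → [padigu]
C Syncope: [padigu] → [padgu]

[padgu]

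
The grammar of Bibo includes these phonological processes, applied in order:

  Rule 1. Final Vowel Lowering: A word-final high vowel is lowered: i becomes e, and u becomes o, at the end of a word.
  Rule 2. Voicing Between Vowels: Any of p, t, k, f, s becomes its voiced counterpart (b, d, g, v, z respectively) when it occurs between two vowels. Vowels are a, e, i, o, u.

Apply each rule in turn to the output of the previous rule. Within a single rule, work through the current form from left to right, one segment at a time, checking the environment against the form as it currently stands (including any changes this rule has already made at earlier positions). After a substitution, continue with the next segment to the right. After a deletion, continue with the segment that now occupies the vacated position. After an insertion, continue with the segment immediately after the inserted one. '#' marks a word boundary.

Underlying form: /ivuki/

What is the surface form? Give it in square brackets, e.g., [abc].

Rule 1 Final Vowel Lowering: [ivuki] → [ivuke]
Rule 2 Voicing Between Vowels: [ivuke] → [ivuge]

[ivuge]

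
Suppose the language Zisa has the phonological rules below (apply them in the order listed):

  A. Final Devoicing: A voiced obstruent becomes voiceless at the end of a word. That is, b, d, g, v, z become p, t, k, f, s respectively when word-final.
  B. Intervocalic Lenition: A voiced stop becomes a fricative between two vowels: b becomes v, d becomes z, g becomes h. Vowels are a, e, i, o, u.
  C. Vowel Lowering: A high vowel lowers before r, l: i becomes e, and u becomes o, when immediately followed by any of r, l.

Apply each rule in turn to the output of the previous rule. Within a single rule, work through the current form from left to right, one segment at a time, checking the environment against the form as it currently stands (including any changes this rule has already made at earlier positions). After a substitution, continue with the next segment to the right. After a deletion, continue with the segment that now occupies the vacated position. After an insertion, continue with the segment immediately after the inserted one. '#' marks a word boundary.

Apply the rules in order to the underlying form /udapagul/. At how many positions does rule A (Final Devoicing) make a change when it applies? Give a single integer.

0

A Final Devoicing: no change — [udapagul]
B Intervocalic Lenition: [udapagul] → [uzapahul]
C Vowel Lowering: [uzapahul] → [uzapahol]
Rule A changed 0 position(s).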